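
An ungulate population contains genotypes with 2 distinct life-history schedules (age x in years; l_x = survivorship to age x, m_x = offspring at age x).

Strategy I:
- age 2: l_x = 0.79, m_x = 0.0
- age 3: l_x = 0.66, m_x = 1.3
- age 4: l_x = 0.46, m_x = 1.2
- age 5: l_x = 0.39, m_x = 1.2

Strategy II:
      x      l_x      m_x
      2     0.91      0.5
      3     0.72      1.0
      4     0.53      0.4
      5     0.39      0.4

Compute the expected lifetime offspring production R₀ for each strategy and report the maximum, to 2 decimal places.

Strategy I: R₀ = 0.79×0.0 + 0.66×1.3 + 0.46×1.2 + 0.39×1.2 = 1.8780
Strategy II: R₀ = 0.91×0.5 + 0.72×1.0 + 0.53×0.4 + 0.39×0.4 = 1.5430
Highest R₀: strategy I with 1.8780.

1.88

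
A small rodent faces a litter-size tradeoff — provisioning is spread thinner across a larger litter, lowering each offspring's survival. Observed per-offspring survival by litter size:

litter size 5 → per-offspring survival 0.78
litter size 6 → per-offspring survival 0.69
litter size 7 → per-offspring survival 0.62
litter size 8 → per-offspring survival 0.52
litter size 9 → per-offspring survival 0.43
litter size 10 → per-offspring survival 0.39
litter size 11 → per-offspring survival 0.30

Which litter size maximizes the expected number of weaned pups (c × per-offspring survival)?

7

Expected weaned pups = c × s(c):
  c=5: 5 × 0.78 = 3.900
  c=6: 6 × 0.69 = 4.140
  c=7: 7 × 0.62 = 4.340
  c=8: 8 × 0.52 = 4.160
  c=9: 9 × 0.43 = 3.870
  c=10: 10 × 0.39 = 3.900
  c=11: 11 × 0.30 = 3.300
Maximum at c = 7 (4.340 weaned pups).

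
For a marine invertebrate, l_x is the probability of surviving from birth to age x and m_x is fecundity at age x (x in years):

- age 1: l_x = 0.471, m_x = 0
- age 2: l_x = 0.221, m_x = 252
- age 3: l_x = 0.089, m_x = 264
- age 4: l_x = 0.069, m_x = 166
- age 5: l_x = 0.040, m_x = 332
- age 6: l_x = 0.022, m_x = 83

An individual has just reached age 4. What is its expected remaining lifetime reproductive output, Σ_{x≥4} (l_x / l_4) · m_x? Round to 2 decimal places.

384.93

l_4 = 0.069. Conditional survival from age 4 to x is l_x / l_4.
  x=4: (0.069/0.069) × 166 = 166.0000
  x=5: (0.040/0.069) × 332 = 192.4638
  x=6: (0.022/0.069) × 83 = 26.4638
Sum = 166.0000 + 192.4638 + 26.4638 = 384.9275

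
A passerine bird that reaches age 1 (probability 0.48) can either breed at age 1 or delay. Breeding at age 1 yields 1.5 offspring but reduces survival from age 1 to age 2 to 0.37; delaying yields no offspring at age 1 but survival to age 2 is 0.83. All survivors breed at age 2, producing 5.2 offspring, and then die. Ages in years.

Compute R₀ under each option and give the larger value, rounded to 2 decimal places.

2.07

breed at age 1: R₀ = 0.48 × (1.5 + 0.37 × 5.2) = 0.48 × 3.4240 = 1.6435
delay to age 2: R₀ = 0.48 × (0.83 × 5.2) = 0.48 × 4.3160 = 2.0717
Higher: delay to age 2 (2.0717).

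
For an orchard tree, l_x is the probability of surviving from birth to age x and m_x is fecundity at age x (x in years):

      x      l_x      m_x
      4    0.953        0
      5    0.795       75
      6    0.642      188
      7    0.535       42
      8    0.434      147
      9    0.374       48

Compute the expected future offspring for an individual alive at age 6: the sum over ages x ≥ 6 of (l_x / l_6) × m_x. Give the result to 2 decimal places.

l_6 = 0.642. Conditional survival from age 6 to x is l_x / l_6.
  x=6: (0.642/0.642) × 188 = 188.0000
  x=7: (0.535/0.642) × 42 = 35.0000
  x=8: (0.434/0.642) × 147 = 99.3738
  x=9: (0.374/0.642) × 48 = 27.9626
Sum = 188.0000 + 35.0000 + 99.3738 + 27.9626 = 350.3364

350.34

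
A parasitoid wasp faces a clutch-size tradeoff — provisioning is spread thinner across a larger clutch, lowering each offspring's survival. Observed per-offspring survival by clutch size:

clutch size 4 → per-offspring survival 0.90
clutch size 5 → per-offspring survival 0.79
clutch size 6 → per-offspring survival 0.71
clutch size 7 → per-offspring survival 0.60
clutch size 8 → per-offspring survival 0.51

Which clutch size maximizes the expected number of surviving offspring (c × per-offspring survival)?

Expected surviving offspring = c × s(c):
  c=4: 4 × 0.90 = 3.600
  c=5: 5 × 0.79 = 3.950
  c=6: 6 × 0.71 = 4.260
  c=7: 7 × 0.60 = 4.200
  c=8: 8 × 0.51 = 4.080
Maximum at c = 6 (4.260 surviving offspring).

6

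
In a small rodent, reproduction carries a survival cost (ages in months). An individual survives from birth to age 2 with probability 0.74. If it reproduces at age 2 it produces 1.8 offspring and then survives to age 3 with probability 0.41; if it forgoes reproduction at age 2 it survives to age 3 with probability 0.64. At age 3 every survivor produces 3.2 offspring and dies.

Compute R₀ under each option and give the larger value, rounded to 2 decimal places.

breed at age 2: R₀ = 0.74 × (1.8 + 0.41 × 3.2) = 0.74 × 3.1120 = 2.3029
delay to age 3: R₀ = 0.74 × (0.64 × 3.2) = 0.74 × 2.0480 = 1.5155
Higher: breed at age 2 (2.3029).

2.30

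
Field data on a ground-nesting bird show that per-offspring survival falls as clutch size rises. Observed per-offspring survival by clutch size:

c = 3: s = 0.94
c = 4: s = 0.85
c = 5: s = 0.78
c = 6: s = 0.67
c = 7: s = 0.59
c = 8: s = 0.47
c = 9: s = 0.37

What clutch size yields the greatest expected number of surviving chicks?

Expected surviving chicks = c × s(c):
  c=3: 3 × 0.94 = 2.820
  c=4: 4 × 0.85 = 3.400
  c=5: 5 × 0.78 = 3.900
  c=6: 6 × 0.67 = 4.020
  c=7: 7 × 0.59 = 4.130
  c=8: 8 × 0.47 = 3.760
  c=9: 9 × 0.37 = 3.330
Maximum at c = 7 (4.130 surviving chicks).

7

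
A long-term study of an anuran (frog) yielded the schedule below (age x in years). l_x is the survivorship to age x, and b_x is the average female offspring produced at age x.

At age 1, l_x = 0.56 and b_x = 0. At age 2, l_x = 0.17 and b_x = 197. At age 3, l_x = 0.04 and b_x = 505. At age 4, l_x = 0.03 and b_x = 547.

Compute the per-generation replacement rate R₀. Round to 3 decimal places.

70.100

R₀ = Σ l_x b_x:
  age 1: 0.56 × 0 = 0.0000
  age 2: 0.17 × 197 = 33.4900
  age 3: 0.04 × 505 = 20.2000
  age 4: 0.03 × 547 = 16.4100
R₀ = 0.0000 + 33.4900 + 20.2000 + 16.4100 = 70.1000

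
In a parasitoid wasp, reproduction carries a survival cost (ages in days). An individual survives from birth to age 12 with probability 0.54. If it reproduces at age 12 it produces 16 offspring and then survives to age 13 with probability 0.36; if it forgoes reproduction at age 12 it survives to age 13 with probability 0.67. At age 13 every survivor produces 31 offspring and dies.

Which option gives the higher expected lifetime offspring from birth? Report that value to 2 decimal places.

14.67

breed at age 12: R₀ = 0.54 × (16 + 0.36 × 31) = 0.54 × 27.1600 = 14.6664
delay to age 13: R₀ = 0.54 × (0.67 × 31) = 0.54 × 20.7700 = 11.2158
Higher: breed at age 12 (14.6664).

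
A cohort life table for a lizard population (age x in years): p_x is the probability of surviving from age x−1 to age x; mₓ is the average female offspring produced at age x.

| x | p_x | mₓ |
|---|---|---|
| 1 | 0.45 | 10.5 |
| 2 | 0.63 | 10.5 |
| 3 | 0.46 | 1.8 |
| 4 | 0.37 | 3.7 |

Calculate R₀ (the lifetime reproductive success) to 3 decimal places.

8.115

Survivorship from birth: l_x = p_1·p_2·…·p_x.
  l_1 = 0.45000
  l_2 = 0.28350
  l_3 = 0.13041
  l_4 = 0.04825
R₀ = Σ l_x mₓ:
  age 1: 0.45000 × 10.5 = 4.7250
  age 2: 0.28350 × 10.5 = 2.9767
  age 3: 0.13041 × 1.8 = 0.2347
  age 4: 0.04825 × 3.7 = 0.1785
R₀ = 4.7250 + 2.9767 + 0.2347 + 0.1785 = 8.1150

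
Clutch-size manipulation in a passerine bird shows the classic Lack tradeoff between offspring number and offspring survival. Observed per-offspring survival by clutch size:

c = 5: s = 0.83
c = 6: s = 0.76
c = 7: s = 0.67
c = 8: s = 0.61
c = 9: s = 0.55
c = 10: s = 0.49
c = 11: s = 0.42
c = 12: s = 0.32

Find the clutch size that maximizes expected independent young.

Expected independent young = c × s(c):
  c=5: 5 × 0.83 = 4.150
  c=6: 6 × 0.76 = 4.560
  c=7: 7 × 0.67 = 4.690
  c=8: 8 × 0.61 = 4.880
  c=9: 9 × 0.55 = 4.950
  c=10: 10 × 0.49 = 4.900
  c=11: 11 × 0.42 = 4.620
  c=12: 12 × 0.32 = 3.840
Maximum at c = 9 (4.950 independent young).

9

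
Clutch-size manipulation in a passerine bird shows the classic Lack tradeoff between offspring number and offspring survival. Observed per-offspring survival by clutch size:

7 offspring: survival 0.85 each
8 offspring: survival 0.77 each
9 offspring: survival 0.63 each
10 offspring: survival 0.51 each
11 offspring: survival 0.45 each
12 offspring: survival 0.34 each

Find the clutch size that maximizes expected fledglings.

Expected fledglings = c × s(c):
  c=7: 7 × 0.85 = 5.950
  c=8: 8 × 0.77 = 6.160
  c=9: 9 × 0.63 = 5.670
  c=10: 10 × 0.51 = 5.100
  c=11: 11 × 0.45 = 4.950
  c=12: 12 × 0.34 = 4.080
Maximum at c = 8 (6.160 fledglings).

8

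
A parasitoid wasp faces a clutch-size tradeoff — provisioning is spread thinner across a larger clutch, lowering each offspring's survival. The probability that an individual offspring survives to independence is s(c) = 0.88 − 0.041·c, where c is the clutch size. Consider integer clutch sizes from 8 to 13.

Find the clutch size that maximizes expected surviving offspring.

Expected surviving offspring = c × s(c):
  c=8: 8 × 0.552 = 4.416
  c=9: 9 × 0.511 = 4.599
  c=10: 10 × 0.470 = 4.700
  c=11: 11 × 0.429 = 4.719
  c=12: 12 × 0.388 = 4.656
  c=13: 13 × 0.347 = 4.511
Maximum at c = 11 (4.719 surviving offspring).

11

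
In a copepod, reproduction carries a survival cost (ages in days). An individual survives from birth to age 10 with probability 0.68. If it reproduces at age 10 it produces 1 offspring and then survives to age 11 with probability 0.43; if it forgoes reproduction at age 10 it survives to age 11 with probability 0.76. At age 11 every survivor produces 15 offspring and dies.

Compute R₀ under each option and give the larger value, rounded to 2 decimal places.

breed at age 10: R₀ = 0.68 × (1 + 0.43 × 15) = 0.68 × 7.4500 = 5.0660
delay to age 11: R₀ = 0.68 × (0.76 × 15) = 0.68 × 11.4000 = 7.7520
Higher: delay to age 11 (7.7520).

7.75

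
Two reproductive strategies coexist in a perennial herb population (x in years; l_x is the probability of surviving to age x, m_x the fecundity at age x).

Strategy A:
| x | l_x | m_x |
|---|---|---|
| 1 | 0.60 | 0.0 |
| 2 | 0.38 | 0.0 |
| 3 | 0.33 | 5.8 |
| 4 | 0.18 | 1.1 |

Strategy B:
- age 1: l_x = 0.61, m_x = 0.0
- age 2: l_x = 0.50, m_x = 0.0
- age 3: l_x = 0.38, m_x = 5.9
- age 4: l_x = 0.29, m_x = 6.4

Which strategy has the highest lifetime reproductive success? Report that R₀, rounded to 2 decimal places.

Strategy A: R₀ = 0.60×0.0 + 0.38×0.0 + 0.33×5.8 + 0.18×1.1 = 2.1120
Strategy B: R₀ = 0.61×0.0 + 0.50×0.0 + 0.38×5.9 + 0.29×6.4 = 4.0980
Highest R₀: strategy B with 4.0980.

4.10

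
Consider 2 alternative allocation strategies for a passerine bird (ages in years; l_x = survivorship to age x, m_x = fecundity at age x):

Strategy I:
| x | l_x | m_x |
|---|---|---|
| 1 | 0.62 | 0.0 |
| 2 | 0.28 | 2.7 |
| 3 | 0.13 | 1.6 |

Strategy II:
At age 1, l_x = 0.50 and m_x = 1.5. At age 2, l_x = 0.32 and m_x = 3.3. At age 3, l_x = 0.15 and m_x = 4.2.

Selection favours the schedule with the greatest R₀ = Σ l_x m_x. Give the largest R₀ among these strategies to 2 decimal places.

Strategy I: R₀ = 0.62×0.0 + 0.28×2.7 + 0.13×1.6 = 0.9640
Strategy II: R₀ = 0.50×1.5 + 0.32×3.3 + 0.15×4.2 = 2.4360
Highest R₀: strategy II with 2.4360.

2.44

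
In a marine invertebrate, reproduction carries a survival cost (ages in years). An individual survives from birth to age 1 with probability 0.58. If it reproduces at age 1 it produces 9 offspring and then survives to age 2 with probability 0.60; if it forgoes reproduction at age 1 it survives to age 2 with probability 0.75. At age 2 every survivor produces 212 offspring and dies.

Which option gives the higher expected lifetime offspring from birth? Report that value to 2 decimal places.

92.22

breed at age 1: R₀ = 0.58 × (9 + 0.60 × 212) = 0.58 × 136.2000 = 78.9960
delay to age 2: R₀ = 0.58 × (0.75 × 212) = 0.58 × 159.0000 = 92.2200
Higher: delay to age 2 (92.2200).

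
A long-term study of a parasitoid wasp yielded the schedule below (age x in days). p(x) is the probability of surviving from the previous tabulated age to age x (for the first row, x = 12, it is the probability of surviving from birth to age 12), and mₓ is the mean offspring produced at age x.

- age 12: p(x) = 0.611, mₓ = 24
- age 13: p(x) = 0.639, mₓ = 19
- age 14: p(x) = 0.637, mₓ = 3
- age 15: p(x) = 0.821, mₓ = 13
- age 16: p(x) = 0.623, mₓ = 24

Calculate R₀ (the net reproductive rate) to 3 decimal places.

28.536

Survivorship from birth: l_x = p_12·p_13·…·p_x.
  l_12 = 0.61100
  l_13 = 0.39043
  l_14 = 0.24870
  l_15 = 0.20419
  l_16 = 0.12721
R₀ = Σ l_x mₓ:
  age 12: 0.61100 × 24 = 14.6640
  age 13: 0.39043 × 19 = 7.4182
  age 14: 0.24870 × 3 = 0.7461
  age 15: 0.20419 × 13 = 2.6545
  age 16: 0.12721 × 24 = 3.0530
R₀ = 14.6640 + 7.4182 + 0.7461 + 2.6545 + 3.0530 = 28.5358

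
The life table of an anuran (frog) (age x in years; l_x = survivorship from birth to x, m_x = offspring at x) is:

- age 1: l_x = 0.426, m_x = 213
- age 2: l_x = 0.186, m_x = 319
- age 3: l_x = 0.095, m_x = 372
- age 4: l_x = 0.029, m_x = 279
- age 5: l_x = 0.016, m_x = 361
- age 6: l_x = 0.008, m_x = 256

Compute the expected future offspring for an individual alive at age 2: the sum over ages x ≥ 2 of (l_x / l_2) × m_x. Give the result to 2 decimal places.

594.56

l_2 = 0.186. Conditional survival from age 2 to x is l_x / l_2.
  x=2: (0.186/0.186) × 319 = 319.0000
  x=3: (0.095/0.186) × 372 = 190.0000
  x=4: (0.029/0.186) × 279 = 43.5000
  x=5: (0.016/0.186) × 361 = 31.0538
  x=6: (0.008/0.186) × 256 = 11.0108
Sum = 319.0000 + 190.0000 + 43.5000 + 31.0538 + 11.0108 = 594.5645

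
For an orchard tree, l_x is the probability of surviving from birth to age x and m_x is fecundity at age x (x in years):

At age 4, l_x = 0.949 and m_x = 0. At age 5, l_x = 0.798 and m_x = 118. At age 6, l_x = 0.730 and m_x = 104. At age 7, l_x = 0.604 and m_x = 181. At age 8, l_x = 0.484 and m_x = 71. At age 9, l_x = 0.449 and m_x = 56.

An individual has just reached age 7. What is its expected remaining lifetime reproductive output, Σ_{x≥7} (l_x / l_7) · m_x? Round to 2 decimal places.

l_7 = 0.604. Conditional survival from age 7 to x is l_x / l_7.
  x=7: (0.604/0.604) × 181 = 181.0000
  x=8: (0.484/0.604) × 71 = 56.8940
  x=9: (0.449/0.604) × 56 = 41.6291
Sum = 181.0000 + 56.8940 + 41.6291 = 279.5232

279.52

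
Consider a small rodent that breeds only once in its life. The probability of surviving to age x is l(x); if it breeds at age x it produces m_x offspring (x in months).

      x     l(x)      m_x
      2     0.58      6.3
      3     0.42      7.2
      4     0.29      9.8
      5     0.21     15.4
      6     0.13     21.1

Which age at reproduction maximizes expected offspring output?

Expected offspring if breeding at age x = l(x) × m_x:
  age 2: 0.58 × 6.3 = 3.654
  age 3: 0.42 × 7.2 = 3.024
  age 4: 0.29 × 9.8 = 2.842
  age 5: 0.21 × 15.4 = 3.234
  age 6: 0.13 × 21.1 = 2.743
Maximum at age 2 (3.654).

2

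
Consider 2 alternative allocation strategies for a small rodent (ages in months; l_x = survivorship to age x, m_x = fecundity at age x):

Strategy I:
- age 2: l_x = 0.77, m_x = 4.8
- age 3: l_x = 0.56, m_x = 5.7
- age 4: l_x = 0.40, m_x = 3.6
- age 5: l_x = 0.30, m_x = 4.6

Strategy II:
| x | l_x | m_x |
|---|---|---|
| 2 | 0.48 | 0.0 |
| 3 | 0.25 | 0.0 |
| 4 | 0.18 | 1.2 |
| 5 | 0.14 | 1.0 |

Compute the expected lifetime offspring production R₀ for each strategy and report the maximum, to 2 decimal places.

9.71

Strategy I: R₀ = 0.77×4.8 + 0.56×5.7 + 0.40×3.6 + 0.30×4.6 = 9.7080
Strategy II: R₀ = 0.48×0.0 + 0.25×0.0 + 0.18×1.2 + 0.14×1.0 = 0.3560
Highest R₀: strategy I with 9.7080.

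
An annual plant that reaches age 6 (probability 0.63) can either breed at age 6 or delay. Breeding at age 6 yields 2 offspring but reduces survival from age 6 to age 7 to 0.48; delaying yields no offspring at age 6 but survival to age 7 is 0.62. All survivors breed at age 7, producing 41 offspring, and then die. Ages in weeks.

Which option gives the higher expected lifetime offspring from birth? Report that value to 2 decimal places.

16.01

breed at age 6: R₀ = 0.63 × (2 + 0.48 × 41) = 0.63 × 21.6800 = 13.6584
delay to age 7: R₀ = 0.63 × (0.62 × 41) = 0.63 × 25.4200 = 16.0146
Higher: delay to age 7 (16.0146).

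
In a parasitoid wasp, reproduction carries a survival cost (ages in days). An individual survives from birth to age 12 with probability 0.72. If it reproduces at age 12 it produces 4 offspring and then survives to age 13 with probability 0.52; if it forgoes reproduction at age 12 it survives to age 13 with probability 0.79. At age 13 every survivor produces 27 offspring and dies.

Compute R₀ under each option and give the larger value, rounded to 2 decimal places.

breed at age 12: R₀ = 0.72 × (4 + 0.52 × 27) = 0.72 × 18.0400 = 12.9888
delay to age 13: R₀ = 0.72 × (0.79 × 27) = 0.72 × 21.3300 = 15.3576
Higher: delay to age 13 (15.3576).

15.36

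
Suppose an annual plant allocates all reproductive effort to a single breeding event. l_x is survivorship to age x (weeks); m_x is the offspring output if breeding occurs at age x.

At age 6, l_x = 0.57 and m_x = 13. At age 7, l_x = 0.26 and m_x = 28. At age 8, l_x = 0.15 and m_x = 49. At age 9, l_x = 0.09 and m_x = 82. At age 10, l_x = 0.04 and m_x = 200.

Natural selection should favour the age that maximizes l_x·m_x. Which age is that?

10

Expected offspring if breeding at age x = l_x × m_x:
  age 6: 0.57 × 13 = 7.410
  age 7: 0.26 × 28 = 7.280
  age 8: 0.15 × 49 = 7.350
  age 9: 0.09 × 82 = 7.380
  age 10: 0.04 × 200 = 8.000
Maximum at age 10 (8.000).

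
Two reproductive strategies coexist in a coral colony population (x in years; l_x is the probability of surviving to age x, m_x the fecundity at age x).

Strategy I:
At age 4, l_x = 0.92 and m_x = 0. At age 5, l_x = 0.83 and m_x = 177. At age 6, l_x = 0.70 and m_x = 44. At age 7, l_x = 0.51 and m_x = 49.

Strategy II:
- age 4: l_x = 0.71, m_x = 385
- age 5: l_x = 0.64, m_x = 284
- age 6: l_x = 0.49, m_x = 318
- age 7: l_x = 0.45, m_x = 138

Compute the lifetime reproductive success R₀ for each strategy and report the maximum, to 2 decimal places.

673.03

Strategy I: R₀ = 0.92×0 + 0.83×177 + 0.70×44 + 0.51×49 = 202.7000
Strategy II: R₀ = 0.71×385 + 0.64×284 + 0.49×318 + 0.45×138 = 673.0300
Highest R₀: strategy II with 673.0300.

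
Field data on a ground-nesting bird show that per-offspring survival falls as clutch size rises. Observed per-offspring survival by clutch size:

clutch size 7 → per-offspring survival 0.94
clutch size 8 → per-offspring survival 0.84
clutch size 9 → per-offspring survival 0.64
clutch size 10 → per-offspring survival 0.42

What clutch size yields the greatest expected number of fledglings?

8

Expected fledglings = c × s(c):
  c=7: 7 × 0.94 = 6.580
  c=8: 8 × 0.84 = 6.720
  c=9: 9 × 0.64 = 5.760
  c=10: 10 × 0.42 = 4.200
Maximum at c = 8 (6.720 fledglings).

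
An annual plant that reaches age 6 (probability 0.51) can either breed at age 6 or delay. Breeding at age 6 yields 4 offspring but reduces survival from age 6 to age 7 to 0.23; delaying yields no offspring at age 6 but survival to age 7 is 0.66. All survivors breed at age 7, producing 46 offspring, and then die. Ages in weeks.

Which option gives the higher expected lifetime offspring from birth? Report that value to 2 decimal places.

breed at age 6: R₀ = 0.51 × (4 + 0.23 × 46) = 0.51 × 14.5800 = 7.4358
delay to age 7: R₀ = 0.51 × (0.66 × 46) = 0.51 × 30.3600 = 15.4836
Higher: delay to age 7 (15.4836).

15.48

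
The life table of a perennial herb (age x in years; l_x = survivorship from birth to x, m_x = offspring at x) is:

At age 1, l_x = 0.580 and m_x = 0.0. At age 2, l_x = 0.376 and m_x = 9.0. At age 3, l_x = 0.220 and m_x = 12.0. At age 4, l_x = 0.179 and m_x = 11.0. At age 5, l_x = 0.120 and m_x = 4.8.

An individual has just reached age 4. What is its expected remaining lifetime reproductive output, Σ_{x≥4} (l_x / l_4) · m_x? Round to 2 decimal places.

14.22

l_4 = 0.179. Conditional survival from age 4 to x is l_x / l_4.
  x=4: (0.179/0.179) × 11.0 = 11.0000
  x=5: (0.120/0.179) × 4.8 = 3.2179
Sum = 11.0000 + 3.2179 = 14.2179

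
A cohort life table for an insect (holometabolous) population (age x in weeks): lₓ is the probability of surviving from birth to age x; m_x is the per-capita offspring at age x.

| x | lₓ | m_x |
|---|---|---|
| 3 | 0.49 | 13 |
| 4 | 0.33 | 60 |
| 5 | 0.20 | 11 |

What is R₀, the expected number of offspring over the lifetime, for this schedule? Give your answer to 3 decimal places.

28.370

R₀ = Σ lₓ m_x:
  age 3: 0.49 × 13 = 6.3700
  age 4: 0.33 × 60 = 19.8000
  age 5: 0.20 × 11 = 2.2000
R₀ = 6.3700 + 19.8000 + 2.2000 = 28.3700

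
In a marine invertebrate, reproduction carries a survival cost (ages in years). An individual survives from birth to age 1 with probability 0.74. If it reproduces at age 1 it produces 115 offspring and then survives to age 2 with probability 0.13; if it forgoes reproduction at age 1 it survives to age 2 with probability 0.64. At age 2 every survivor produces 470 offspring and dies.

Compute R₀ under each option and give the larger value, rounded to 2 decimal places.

breed at age 1: R₀ = 0.74 × (115 + 0.13 × 470) = 0.74 × 176.1000 = 130.3140
delay to age 2: R₀ = 0.74 × (0.64 × 470) = 0.74 × 300.8000 = 222.5920
Higher: delay to age 2 (222.5920).

222.59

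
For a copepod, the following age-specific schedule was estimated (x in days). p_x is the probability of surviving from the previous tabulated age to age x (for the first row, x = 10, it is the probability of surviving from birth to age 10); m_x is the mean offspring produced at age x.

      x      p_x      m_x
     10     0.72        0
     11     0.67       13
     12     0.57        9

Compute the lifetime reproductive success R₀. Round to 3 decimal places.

8.746

Survivorship from birth: l_x = p_10·p_11·…·p_x.
  l_10 = 0.72000
  l_11 = 0.48240
  l_12 = 0.27497
R₀ = Σ l_x m_x:
  age 10: 0.72000 × 0 = 0.0000
  age 11: 0.48240 × 13 = 6.2712
  age 12: 0.27497 × 9 = 2.4747
R₀ = 0.0000 + 6.2712 + 2.4747 = 8.7459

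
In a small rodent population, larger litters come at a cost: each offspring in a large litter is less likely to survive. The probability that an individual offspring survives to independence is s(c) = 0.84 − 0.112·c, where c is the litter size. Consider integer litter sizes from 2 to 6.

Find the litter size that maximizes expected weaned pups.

Expected weaned pups = c × s(c):
  c=2: 2 × 0.616 = 1.232
  c=3: 3 × 0.504 = 1.512
  c=4: 4 × 0.392 = 1.568
  c=5: 5 × 0.280 = 1.400
  c=6: 6 × 0.168 = 1.008
Maximum at c = 4 (1.568 weaned pups).

4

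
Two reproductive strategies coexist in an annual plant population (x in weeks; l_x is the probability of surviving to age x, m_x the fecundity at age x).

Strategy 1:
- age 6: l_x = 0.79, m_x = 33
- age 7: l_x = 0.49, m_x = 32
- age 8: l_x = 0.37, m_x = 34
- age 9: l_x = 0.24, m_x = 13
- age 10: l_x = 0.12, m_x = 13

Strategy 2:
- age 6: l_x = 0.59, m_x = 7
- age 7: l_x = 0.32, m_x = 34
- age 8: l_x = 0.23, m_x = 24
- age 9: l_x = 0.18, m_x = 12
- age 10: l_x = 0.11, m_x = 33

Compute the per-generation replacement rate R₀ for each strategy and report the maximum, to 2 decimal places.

Strategy 1: R₀ = 0.79×33 + 0.49×32 + 0.37×34 + 0.24×13 + 0.12×13 = 59.0100
Strategy 2: R₀ = 0.59×7 + 0.32×34 + 0.23×24 + 0.18×12 + 0.11×33 = 26.3200
Highest R₀: strategy 1 with 59.0100.

59.01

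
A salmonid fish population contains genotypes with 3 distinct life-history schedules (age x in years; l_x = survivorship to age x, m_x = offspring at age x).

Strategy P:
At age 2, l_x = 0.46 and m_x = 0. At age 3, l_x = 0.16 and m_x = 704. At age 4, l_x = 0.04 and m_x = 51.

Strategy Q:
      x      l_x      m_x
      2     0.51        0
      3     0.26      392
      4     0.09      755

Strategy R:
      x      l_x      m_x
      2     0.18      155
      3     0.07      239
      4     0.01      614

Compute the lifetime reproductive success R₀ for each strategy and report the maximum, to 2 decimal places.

169.87

Strategy P: R₀ = 0.46×0 + 0.16×704 + 0.04×51 = 114.6800
Strategy Q: R₀ = 0.51×0 + 0.26×392 + 0.09×755 = 169.8700
Strategy R: R₀ = 0.18×155 + 0.07×239 + 0.01×614 = 50.7700
Highest R₀: strategy Q with 169.8700.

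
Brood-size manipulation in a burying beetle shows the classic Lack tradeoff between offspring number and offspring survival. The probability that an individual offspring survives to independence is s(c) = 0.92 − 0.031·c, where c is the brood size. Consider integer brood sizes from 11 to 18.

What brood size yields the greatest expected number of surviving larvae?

15

Expected surviving larvae = c × s(c):
  c=11: 11 × 0.579 = 6.369
  c=12: 12 × 0.548 = 6.576
  c=13: 13 × 0.517 = 6.721
  c=14: 14 × 0.486 = 6.804
  c=15: 15 × 0.455 = 6.825
  c=16: 16 × 0.424 = 6.784
  c=17: 17 × 0.393 = 6.681
  c=18: 18 × 0.362 = 6.516
Maximum at c = 15 (6.825 surviving larvae).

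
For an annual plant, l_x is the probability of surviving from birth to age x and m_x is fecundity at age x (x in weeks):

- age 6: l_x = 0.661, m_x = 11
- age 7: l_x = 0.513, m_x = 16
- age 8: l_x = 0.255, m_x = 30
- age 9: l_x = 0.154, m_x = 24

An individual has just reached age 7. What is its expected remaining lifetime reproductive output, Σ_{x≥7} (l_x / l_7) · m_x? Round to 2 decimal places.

l_7 = 0.513. Conditional survival from age 7 to x is l_x / l_7.
  x=7: (0.513/0.513) × 16 = 16.0000
  x=8: (0.255/0.513) × 30 = 14.9123
  x=9: (0.154/0.513) × 24 = 7.2047
Sum = 16.0000 + 14.9123 + 7.2047 = 38.1170

38.12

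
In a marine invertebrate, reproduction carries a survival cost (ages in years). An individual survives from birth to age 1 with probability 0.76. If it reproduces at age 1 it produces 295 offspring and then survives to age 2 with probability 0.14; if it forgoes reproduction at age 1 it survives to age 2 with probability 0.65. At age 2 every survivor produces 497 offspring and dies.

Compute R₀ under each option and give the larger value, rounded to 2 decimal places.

277.08

breed at age 1: R₀ = 0.76 × (295 + 0.14 × 497) = 0.76 × 364.5800 = 277.0808
delay to age 2: R₀ = 0.76 × (0.65 × 497) = 0.76 × 323.0500 = 245.5180
Higher: breed at age 1 (277.0808).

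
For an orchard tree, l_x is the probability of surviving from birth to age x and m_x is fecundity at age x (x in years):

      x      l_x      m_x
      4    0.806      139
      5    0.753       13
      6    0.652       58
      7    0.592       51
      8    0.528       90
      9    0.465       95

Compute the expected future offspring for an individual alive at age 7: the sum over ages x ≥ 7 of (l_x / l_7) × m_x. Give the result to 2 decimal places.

l_7 = 0.592. Conditional survival from age 7 to x is l_x / l_7.
  x=7: (0.592/0.592) × 51 = 51.0000
  x=8: (0.528/0.592) × 90 = 80.2703
  x=9: (0.465/0.592) × 95 = 74.6199
Sum = 51.0000 + 80.2703 + 74.6199 = 205.8902

205.89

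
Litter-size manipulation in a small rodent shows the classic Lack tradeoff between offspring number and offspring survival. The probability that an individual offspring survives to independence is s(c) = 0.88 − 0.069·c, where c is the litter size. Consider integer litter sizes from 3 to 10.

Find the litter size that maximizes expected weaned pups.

6

Expected weaned pups = c × s(c):
  c=3: 3 × 0.673 = 2.019
  c=4: 4 × 0.604 = 2.416
  c=5: 5 × 0.535 = 2.675
  c=6: 6 × 0.466 = 2.796
  c=7: 7 × 0.397 = 2.779
  c=8: 8 × 0.328 = 2.624
  c=9: 9 × 0.259 = 2.331
  c=10: 10 × 0.190 = 1.900
Maximum at c = 6 (2.796 weaned pups).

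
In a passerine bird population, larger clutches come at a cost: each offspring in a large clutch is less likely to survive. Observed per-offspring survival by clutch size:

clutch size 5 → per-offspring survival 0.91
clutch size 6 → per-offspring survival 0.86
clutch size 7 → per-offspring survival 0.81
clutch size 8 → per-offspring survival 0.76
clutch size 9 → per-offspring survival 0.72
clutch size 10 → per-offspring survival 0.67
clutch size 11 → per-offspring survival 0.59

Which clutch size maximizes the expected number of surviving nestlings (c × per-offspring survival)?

Expected surviving nestlings = c × s(c):
  c=5: 5 × 0.91 = 4.550
  c=6: 6 × 0.86 = 5.160
  c=7: 7 × 0.81 = 5.670
  c=8: 8 × 0.76 = 6.080
  c=9: 9 × 0.72 = 6.480
  c=10: 10 × 0.67 = 6.700
  c=11: 11 × 0.59 = 6.490
Maximum at c = 10 (6.700 surviving nestlings).

10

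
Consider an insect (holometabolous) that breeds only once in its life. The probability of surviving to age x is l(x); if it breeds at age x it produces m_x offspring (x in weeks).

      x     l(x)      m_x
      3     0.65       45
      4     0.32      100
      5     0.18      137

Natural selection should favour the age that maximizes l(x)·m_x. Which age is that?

4

Expected offspring if breeding at age x = l(x) × m_x:
  age 3: 0.65 × 45 = 29.250
  age 4: 0.32 × 100 = 32.000
  age 5: 0.18 × 137 = 24.660
Maximum at age 4 (32.000).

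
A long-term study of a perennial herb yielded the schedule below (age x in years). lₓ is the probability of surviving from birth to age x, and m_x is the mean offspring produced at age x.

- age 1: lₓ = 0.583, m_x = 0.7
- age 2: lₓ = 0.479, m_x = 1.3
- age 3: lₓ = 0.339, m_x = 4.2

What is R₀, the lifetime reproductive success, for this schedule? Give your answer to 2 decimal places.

2.45

R₀ = Σ lₓ m_x:
  age 1: 0.583 × 0.7 = 0.4081
  age 2: 0.479 × 1.3 = 0.6227
  age 3: 0.339 × 4.2 = 1.4238
R₀ = 0.4081 + 0.6227 + 1.4238 = 2.4546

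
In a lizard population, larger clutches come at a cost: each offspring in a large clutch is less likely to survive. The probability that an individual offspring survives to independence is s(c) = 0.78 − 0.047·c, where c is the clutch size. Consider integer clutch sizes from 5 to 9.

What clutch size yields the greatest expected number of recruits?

Expected recruits = c × s(c):
  c=5: 5 × 0.545 = 2.725
  c=6: 6 × 0.498 = 2.988
  c=7: 7 × 0.451 = 3.157
  c=8: 8 × 0.404 = 3.232
  c=9: 9 × 0.357 = 3.213
Maximum at c = 8 (3.232 recruits).

8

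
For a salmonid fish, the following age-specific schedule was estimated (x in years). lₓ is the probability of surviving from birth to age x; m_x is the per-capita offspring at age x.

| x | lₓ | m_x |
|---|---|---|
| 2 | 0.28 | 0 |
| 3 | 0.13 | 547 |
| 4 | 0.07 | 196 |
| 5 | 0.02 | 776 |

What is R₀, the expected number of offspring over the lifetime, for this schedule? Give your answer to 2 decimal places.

R₀ = Σ lₓ m_x:
  age 2: 0.28 × 0 = 0.0000
  age 3: 0.13 × 547 = 71.1100
  age 4: 0.07 × 196 = 13.7200
  age 5: 0.02 × 776 = 15.5200
R₀ = 0.0000 + 71.1100 + 13.7200 + 15.5200 = 100.3500

100.35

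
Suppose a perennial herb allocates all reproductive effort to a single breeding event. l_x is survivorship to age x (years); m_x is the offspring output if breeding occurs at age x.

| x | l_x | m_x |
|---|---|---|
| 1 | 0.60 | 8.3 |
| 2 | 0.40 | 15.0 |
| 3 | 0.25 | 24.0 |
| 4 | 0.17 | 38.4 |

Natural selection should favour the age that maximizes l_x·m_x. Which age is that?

Expected offspring if breeding at age x = l_x × m_x:
  age 1: 0.60 × 8.3 = 4.980
  age 2: 0.40 × 15.0 = 6.000
  age 3: 0.25 × 24.0 = 6.000
  age 4: 0.17 × 38.4 = 6.528
Maximum at age 4 (6.528).

4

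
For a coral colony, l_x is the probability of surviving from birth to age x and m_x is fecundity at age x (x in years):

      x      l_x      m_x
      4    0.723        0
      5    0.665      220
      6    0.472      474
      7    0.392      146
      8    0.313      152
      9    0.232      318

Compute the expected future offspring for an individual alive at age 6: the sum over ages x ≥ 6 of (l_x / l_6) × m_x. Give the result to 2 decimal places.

852.36

l_6 = 0.472. Conditional survival from age 6 to x is l_x / l_6.
  x=6: (0.472/0.472) × 474 = 474.0000
  x=7: (0.392/0.472) × 146 = 121.2542
  x=8: (0.313/0.472) × 152 = 100.7966
  x=9: (0.232/0.472) × 318 = 156.3051
Sum = 474.0000 + 121.2542 + 100.7966 + 156.3051 = 852.3559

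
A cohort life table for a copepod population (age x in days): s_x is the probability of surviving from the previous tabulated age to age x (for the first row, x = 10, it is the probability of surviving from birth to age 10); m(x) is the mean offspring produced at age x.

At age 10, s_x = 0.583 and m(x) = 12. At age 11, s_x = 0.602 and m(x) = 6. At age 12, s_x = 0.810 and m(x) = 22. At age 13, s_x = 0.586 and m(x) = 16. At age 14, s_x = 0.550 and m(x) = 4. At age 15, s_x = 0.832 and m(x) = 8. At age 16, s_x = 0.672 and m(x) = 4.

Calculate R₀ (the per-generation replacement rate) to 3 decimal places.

Survivorship from birth: l_x = s_10·s_11·…·s_x.
  l_10 = 0.58300
  l_11 = 0.35097
  l_12 = 0.28428
  l_13 = 0.16659
  l_14 = 0.09162
  l_15 = 0.07623
  l_16 = 0.05123
R₀ = Σ l_x m(x):
  age 10: 0.58300 × 12 = 6.9960
  age 11: 0.35097 × 6 = 2.1058
  age 12: 0.28428 × 22 = 6.2542
  age 13: 0.16659 × 16 = 2.6654
  age 14: 0.09162 × 4 = 0.3665
  age 15: 0.07623 × 8 = 0.6098
  age 16: 0.05123 × 4 = 0.2049
R₀ = 6.9960 + 2.1058 + 6.2542 + 2.6654 + 0.3665 + 0.6098 + 0.2049 = 19.2027

19.203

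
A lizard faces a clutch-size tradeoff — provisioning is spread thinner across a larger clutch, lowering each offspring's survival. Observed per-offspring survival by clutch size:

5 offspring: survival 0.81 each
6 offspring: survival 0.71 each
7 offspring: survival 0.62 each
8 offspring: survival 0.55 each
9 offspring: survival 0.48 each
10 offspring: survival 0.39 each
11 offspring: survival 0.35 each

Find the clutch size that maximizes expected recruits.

Expected recruits = c × s(c):
  c=5: 5 × 0.81 = 4.050
  c=6: 6 × 0.71 = 4.260
  c=7: 7 × 0.62 = 4.340
  c=8: 8 × 0.55 = 4.400
  c=9: 9 × 0.48 = 4.320
  c=10: 10 × 0.39 = 3.900
  c=11: 11 × 0.35 = 3.850
Maximum at c = 8 (4.400 recruits).

8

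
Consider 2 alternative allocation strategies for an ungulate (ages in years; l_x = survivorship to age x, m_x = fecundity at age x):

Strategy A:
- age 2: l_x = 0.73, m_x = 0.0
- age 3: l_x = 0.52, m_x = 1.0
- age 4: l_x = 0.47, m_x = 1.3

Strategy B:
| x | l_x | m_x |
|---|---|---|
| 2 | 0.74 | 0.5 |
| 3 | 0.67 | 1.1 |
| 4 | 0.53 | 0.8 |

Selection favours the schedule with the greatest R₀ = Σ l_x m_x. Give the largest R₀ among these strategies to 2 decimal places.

1.53

Strategy A: R₀ = 0.73×0.0 + 0.52×1.0 + 0.47×1.3 = 1.1310
Strategy B: R₀ = 0.74×0.5 + 0.67×1.1 + 0.53×0.8 = 1.5310
Highest R₀: strategy B with 1.5310.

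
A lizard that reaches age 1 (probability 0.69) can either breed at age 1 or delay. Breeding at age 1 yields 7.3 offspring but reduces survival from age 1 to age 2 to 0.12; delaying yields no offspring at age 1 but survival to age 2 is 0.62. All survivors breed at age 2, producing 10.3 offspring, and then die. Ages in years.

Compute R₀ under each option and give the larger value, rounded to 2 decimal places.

breed at age 1: R₀ = 0.69 × (7.3 + 0.12 × 10.3) = 0.69 × 8.5360 = 5.8898
delay to age 2: R₀ = 0.69 × (0.62 × 10.3) = 0.69 × 6.3860 = 4.4063
Higher: breed at age 1 (5.8898).

5.89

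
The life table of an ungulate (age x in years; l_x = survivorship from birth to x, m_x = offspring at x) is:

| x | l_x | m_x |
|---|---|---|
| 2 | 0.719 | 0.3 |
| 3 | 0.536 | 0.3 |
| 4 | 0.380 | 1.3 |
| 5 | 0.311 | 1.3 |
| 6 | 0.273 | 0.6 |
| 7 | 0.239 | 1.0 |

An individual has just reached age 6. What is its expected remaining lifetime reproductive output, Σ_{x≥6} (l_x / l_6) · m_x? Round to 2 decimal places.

1.48

l_6 = 0.273. Conditional survival from age 6 to x is l_x / l_6.
  x=6: (0.273/0.273) × 0.6 = 0.6000
  x=7: (0.239/0.273) × 1.0 = 0.8755
Sum = 0.6000 + 0.8755 = 1.4755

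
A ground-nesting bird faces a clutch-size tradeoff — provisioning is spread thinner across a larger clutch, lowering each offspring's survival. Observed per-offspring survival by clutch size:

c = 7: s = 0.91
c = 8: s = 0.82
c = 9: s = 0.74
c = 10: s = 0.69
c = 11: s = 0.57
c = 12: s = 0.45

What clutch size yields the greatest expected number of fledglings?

Expected fledglings = c × s(c):
  c=7: 7 × 0.91 = 6.370
  c=8: 8 × 0.82 = 6.560
  c=9: 9 × 0.74 = 6.660
  c=10: 10 × 0.69 = 6.900
  c=11: 11 × 0.57 = 6.270
  c=12: 12 × 0.45 = 5.400
Maximum at c = 10 (6.900 fledglings).

10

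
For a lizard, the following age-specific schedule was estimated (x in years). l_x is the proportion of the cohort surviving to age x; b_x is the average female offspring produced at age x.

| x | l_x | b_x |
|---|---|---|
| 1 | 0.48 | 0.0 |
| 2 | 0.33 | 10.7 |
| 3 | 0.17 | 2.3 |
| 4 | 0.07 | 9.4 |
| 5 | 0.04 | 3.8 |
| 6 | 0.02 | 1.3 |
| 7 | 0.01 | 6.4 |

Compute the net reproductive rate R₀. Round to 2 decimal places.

4.82

R₀ = Σ l_x b_x:
  age 1: 0.48 × 0.0 = 0.0000
  age 2: 0.33 × 10.7 = 3.5310
  age 3: 0.17 × 2.3 = 0.3910
  age 4: 0.07 × 9.4 = 0.6580
  age 5: 0.04 × 3.8 = 0.1520
  age 6: 0.02 × 1.3 = 0.0260
  age 7: 0.01 × 6.4 = 0.0640
R₀ = 0.0000 + 3.5310 + 0.3910 + 0.6580 + 0.1520 + 0.0260 + 0.0640 = 4.8220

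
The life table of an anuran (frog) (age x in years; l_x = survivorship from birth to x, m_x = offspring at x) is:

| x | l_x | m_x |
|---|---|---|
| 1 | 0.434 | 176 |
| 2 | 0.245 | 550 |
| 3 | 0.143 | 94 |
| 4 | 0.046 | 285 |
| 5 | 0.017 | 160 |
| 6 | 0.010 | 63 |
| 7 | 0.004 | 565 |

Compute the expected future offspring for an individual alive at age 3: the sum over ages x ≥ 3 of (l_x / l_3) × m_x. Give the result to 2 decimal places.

l_3 = 0.143. Conditional survival from age 3 to x is l_x / l_3.
  x=3: (0.143/0.143) × 94 = 94.0000
  x=4: (0.046/0.143) × 285 = 91.6783
  x=5: (0.017/0.143) × 160 = 19.0210
  x=6: (0.010/0.143) × 63 = 4.4056
  x=7: (0.004/0.143) × 565 = 15.8042
Sum = 94.0000 + 91.6783 + 19.0210 + 4.4056 + 15.8042 = 224.9091

224.91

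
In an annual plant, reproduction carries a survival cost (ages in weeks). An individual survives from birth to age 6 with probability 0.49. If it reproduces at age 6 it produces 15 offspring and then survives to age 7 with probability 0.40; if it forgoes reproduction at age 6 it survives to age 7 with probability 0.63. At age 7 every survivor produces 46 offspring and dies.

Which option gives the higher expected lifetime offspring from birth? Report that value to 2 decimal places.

16.37

breed at age 6: R₀ = 0.49 × (15 + 0.40 × 46) = 0.49 × 33.4000 = 16.3660
delay to age 7: R₀ = 0.49 × (0.63 × 46) = 0.49 × 28.9800 = 14.2002
Higher: breed at age 6 (16.3660).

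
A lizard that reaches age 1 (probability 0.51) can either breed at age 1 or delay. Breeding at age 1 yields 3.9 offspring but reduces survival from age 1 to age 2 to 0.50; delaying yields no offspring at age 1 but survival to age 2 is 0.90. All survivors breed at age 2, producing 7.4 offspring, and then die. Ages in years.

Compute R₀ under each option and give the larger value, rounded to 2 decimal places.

breed at age 1: R₀ = 0.51 × (3.9 + 0.50 × 7.4) = 0.51 × 7.6000 = 3.8760
delay to age 2: R₀ = 0.51 × (0.90 × 7.4) = 0.51 × 6.6600 = 3.3966
Higher: breed at age 1 (3.8760).

3.88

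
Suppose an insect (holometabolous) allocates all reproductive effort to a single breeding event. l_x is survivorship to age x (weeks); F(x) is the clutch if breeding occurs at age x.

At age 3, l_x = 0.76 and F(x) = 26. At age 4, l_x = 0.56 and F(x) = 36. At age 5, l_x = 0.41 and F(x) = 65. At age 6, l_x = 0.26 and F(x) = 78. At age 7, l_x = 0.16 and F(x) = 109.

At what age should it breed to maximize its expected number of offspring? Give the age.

Expected offspring if breeding at age x = l_x × F(x):
  age 3: 0.76 × 26 = 19.760
  age 4: 0.56 × 36 = 20.160
  age 5: 0.41 × 65 = 26.650
  age 6: 0.26 × 78 = 20.280
  age 7: 0.16 × 109 = 17.440
Maximum at age 5 (26.650).

5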